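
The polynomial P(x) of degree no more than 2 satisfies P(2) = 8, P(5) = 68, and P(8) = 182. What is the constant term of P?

Write P(x) = ax^2 + bx + c. Substituting each data point gives a linear system:
  4a + 2b + c = 8
  25a + 5b + c = 68
  64a + 8b + c = 182
Solving the system yields a = 3, b = -1, c = -2.
So P(x) = 3x^2 - x - 2.
The constant term is -2.

-2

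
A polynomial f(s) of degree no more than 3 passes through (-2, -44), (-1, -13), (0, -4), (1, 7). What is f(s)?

f(s) = 4s^3 + s^2 + 6s - 4

Using the Lagrange interpolation formula with nodes -2, -1, 0, 1:
  L_0(s) = (s + 1)s(s - 1) / -6
  L_1(s) = (s + 2)s(s - 1) / 2
  L_2(s) = (s + 2)(s + 1)(s - 1) / -2
  L_3(s) = (s + 2)(s + 1)s / 6
Then f(s) = -44·L_0(s) - 13·L_1(s) - 4·L_2(s) + 7·L_3(s).
Expanding and collecting terms gives f(s) = 4s^3 + s^2 + 6s - 4.
Check: f(0) = -4. ✓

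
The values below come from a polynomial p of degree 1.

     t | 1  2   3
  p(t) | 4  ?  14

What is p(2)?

The 2 known points determine the degree-1 polynomial uniquely.
Write p(t) = at + b. Substituting each data point gives a linear system:
  a + b = 4
  3a + b = 14
Solving the system yields a = 5, b = -1.
So p(t) = 5t - 1.
Then p(2) = 9.

9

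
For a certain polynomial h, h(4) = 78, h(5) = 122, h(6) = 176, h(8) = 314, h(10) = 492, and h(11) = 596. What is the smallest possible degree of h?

2

Divided differences on the nodes 4, 5, 6, 8, 10, 11:
  order 0: 78  122  176  314  492  596
  order 1: 44  54  69  89  104
  order 2: 5  5  5  5
  order 3: 0  0  0
  order 4: 0  0
  order 5: 0
The order-2 divided differences are all 5 (nonzero) and every higher order vanishes, so the data lies on a polynomial of degree exactly 2.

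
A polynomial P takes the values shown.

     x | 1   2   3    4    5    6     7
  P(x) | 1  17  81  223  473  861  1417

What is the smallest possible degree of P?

3

Forward differences of the values at x = 1, 2, 3, 4, 5, 6, 7:
  P  : 1  17  81  223  473  861  1417
  Δ  : 16  64  142  250  388  556
  Δ^2: 48  78  108  138  168
  Δ^3: 30  30  30  30
  Δ^4: 0  0  0
  Δ^5: 0  0
  Δ^6: 0
The third differences are constant (30) and nonzero, while all higher differences vanish, so the minimal degree is 3.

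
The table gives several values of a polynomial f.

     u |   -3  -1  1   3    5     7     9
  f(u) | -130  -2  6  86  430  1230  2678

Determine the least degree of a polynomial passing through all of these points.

Forward differences of the values at u = -3, -1, 1, 3, 5, 7, 9:
  f  : -130  -2  6  86  430  1230  2678
  Δ  : 128  8  80  344  800  1448
  Δ^2: -120  72  264  456  648
  Δ^3: 192  192  192  192
  Δ^4: 0  0  0
  Δ^5: 0  0
  Δ^6: 0
The third differences are constant (192) and nonzero, while all higher differences vanish, so the minimal degree is 3.

3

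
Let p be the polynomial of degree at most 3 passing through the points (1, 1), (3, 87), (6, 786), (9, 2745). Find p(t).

Using the Lagrange interpolation formula with nodes 1, 3, 6, 9:
  L_0(t) = (t - 3)(t - 6)(t - 9) / -80
  L_1(t) = (t - 1)(t - 6)(t - 9) / 36
  L_2(t) = (t - 1)(t - 3)(t - 9) / -45
  L_3(t) = (t - 1)(t - 3)(t - 6) / 144
Then p(t) = 1·L_0(t) + 87·L_1(t) + 786·L_2(t) + 2745·L_3(t).
Expanding and collecting terms gives p(t) = 4t^3 - 2t^2 - t.
Check: p(6) = 786. ✓

p(t) = 4t^3 - 2t^2 - t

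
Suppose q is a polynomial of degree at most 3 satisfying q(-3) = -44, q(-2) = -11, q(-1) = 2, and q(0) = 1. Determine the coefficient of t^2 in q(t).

-4

Write q(t) = at^3 + bt^2 + ct + d. Substituting each data point gives a linear system:
  -27a + 9b - 3c + d = -44
  -8a + 4b - 2c + d = -11
  -a + b - c + d = 2
  d = 1
Solving the system yields a = 1, b = -4, c = -6, d = 1.
So q(t) = t³ - 4t² - 6t + 1.
The coefficient of t^2 is -4.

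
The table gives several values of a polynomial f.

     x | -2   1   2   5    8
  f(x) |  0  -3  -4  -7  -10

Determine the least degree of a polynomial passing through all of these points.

Divided differences on the nodes -2, 1, 2, 5, 8:
  order 0: 0  -3  -4  -7  -10
  order 1: -1  -1  -1  -1
  order 2: 0  0  0
  order 3: 0  0
  order 4: 0
The order-1 divided differences are all -1 (nonzero) and every higher order vanishes, so the data lies on a polynomial of degree exactly 1.

1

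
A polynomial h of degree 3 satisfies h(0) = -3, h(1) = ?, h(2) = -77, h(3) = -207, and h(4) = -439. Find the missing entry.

-19

The 4 known points determine the degree-3 polynomial uniquely.
Write h(x) = ax^3 + bx^2 + cx + d. Substituting each data point gives a linear system:
  d = -3
  8a + 4b + 2c + d = -77
  27a + 9b + 3c + d = -207
  64a + 16b + 4c + d = -439
Solving the system yields a = -5, b = -6, c = -5, d = -3.
So h(x) = -5x^3 - 6x^2 - 5x - 3.
Then h(1) = -19.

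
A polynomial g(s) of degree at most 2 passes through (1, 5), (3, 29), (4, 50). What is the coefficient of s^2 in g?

3

Write g(s) = as^2 + bs + c. Substituting each data point gives a linear system:
  a + b + c = 5
  9a + 3b + c = 29
  16a + 4b + c = 50
Solving the system yields a = 3, b = 0, c = 2.
So g(s) = 3s^2 + 2.
The leading coefficient is 3.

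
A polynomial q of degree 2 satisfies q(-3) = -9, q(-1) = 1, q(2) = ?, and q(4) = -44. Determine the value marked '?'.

-14

The 3 known points determine the degree-2 polynomial uniquely.
Write q(x) = ax^2 + bx + c. Substituting each data point gives a linear system:
  9a - 3b + c = -9
  a - b + c = 1
  16a + 4b + c = -44
Solving the system yields a = -2, b = -3, c = 0.
So q(x) = -2x^2 - 3x.
Then q(2) = -14.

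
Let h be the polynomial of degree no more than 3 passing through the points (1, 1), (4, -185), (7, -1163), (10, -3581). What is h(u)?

h(u) = -4u^3 + 4u^2 + 2u - 1

Using the Lagrange interpolation formula with nodes 1, 4, 7, 10:
  L_0(u) = (u - 4)(u - 7)(u - 10) / -162
  L_1(u) = (u - 1)(u - 7)(u - 10) / 54
  L_2(u) = (u - 1)(u - 4)(u - 10) / -54
  L_3(u) = (u - 1)(u - 4)(u - 7) / 162
Then h(u) = 1·L_0(u) - 185·L_1(u) - 1163·L_2(u) - 3581·L_3(u).
Expanding and collecting terms gives h(u) = -4u^3 + 4u^2 + 2u - 1.
Check: h(10) = -3581. ✓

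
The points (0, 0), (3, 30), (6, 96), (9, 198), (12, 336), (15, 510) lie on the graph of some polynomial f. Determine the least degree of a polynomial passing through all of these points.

Forward differences of the values at n = 0, 3, 6, 9, 12, 15:
  f  : 0  30  96  198  336  510
  Δ  : 30  66  102  138  174
  Δ^2: 36  36  36  36
  Δ^3: 0  0  0
  Δ^4: 0  0
  Δ^5: 0
The second differences are constant (36) and nonzero, while all higher differences vanish, so the minimal degree is 2.

2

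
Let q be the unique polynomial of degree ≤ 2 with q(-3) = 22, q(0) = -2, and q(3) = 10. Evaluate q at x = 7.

Forward differences of the values at x = -3, 0, 3:
  q  : 22  -2  10
  Δ  : -24  12
  Δ^2: 36
The second differences are constant, confirming degree 2.
Interpolating (Newton forward form) and evaluating at x = 7 gives q(7) = 82.

82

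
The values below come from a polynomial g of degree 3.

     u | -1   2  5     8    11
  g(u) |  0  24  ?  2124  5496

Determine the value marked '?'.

516

On equispaced nodes a degree-3 polynomial has vanishing fourth forward difference, so
  g(-1) - 4·g(2) + 6·g(5) - 4·g(8) + g(11) = 0.
Substituting the known values and solving for g(5):
  6·g(5) = 3096
  g(5) = 516.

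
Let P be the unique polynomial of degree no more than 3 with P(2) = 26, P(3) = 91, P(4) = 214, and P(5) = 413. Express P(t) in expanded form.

Using the Lagrange interpolation formula with nodes 2, 3, 4, 5:
  L_0(t) = (t - 3)(t - 4)(t - 5) / -6
  L_1(t) = (t - 2)(t - 4)(t - 5) / 2
  L_2(t) = (t - 2)(t - 3)(t - 5) / -2
  L_3(t) = (t - 2)(t - 3)(t - 4) / 6
Then P(t) = 26·L_0(t) + 91·L_1(t) + 214·L_2(t) + 413·L_3(t).
Expanding and collecting terms gives P(t) = 3t^3 + 2t^2 - 2t - 2.
Check: P(3) = 91. ✓

P(t) = 3t^3 + 2t^2 - 2t - 2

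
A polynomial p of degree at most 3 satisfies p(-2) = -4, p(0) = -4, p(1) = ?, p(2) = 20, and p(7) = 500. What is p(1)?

The 4 known points determine the degree-3 polynomial uniquely.
Write p(s) = as^3 + bs^2 + cs + d. Substituting each data point gives a linear system:
  -8a + 4b - 2c + d = -4
  d = -4
  8a + 4b + 2c + d = 20
  343a + 49b + 7c + d = 500
Solving the system yields a = 1, b = 3, c = 2, d = -4.
So p(s) = s^3 + 3s^2 + 2s - 4.
Then p(1) = 2.

2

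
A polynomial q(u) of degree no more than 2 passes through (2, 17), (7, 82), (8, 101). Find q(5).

50

Write q(u) = au^2 + bu + c. Substituting each data point gives a linear system:
  4a + 2b + c = 17
  49a + 7b + c = 82
  64a + 8b + c = 101
Solving the system yields a = 1, b = 4, c = 5.
So q(u) = u^2 + 4u + 5.
Then q(5) = 50.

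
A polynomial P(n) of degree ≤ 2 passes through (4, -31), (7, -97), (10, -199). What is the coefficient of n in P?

0

Write P(n) = an^2 + bn + c. Substituting each data point gives a linear system:
  16a + 4b + c = -31
  49a + 7b + c = -97
  100a + 10b + c = -199
Solving the system yields a = -2, b = 0, c = 1.
So P(n) = -2n^2 + 1.
The coefficient of n is 0.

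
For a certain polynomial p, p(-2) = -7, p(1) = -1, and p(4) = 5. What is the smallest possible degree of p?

Forward differences of the values at u = -2, 1, 4:
  p  : -7  -1  5
  Δ  : 6  6
  Δ^2: 0
The first differences are constant (6) and nonzero, while all higher differences vanish, so the minimal degree is 1.

1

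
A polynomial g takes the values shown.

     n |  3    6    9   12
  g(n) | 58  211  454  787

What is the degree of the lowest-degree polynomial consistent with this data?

Forward differences of the values at n = 3, 6, 9, 12:
  g  : 58  211  454  787
  Δ  : 153  243  333
  Δ^2: 90  90
  Δ^3: 0
The second differences are constant (90) and nonzero, while all higher differences vanish, so the minimal degree is 2.

2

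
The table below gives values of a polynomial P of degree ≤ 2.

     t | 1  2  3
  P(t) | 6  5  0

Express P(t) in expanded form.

P(t) = -2t^2 + 5t + 3

Using the Lagrange interpolation formula with nodes 1, 2, 3:
  L_0(t) = (t - 2)(t - 3) / 2
  L_1(t) = (t - 1)(t - 3) / -1
  L_2(t) = (t - 1)(t - 2) / 2
Then P(t) = 6·L_0(t) + 5·L_1(t) + 0·L_2(t).
Expanding and collecting terms gives P(t) = -2t² + 5t + 3.
Check: P(3) = 0. ✓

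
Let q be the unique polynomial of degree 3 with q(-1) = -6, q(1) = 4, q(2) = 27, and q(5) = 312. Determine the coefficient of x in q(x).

Write q(x) = ax^3 + bx^2 + cx + d. Substituting each data point gives a linear system:
  -a + b - c + d = -6
  a + b + c + d = 4
  8a + 4b + 2c + d = 27
  125a + 25b + 5c + d = 312
Solving the system yields a = 2, b = 2, c = 3, d = -3.
So q(x) = 2x^3 + 2x^2 + 3x - 3.
The coefficient of x is 3.

3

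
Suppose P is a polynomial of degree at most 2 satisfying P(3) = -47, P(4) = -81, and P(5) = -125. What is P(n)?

P(n) = -5n^2 + n - 5

Write P(n) = an^2 + bn + c. Substituting each data point gives a linear system:
  9a + 3b + c = -47
  16a + 4b + c = -81
  25a + 5b + c = -125
Solving the system yields a = -5, b = 1, c = -5.
So P(n) = -5n² + n - 5.
Check: P(5) = -125. ✓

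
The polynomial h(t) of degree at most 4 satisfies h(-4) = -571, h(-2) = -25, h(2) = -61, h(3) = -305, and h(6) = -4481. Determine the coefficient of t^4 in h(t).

-3

Write h(t) = at^4 + bt^3 + ct^2 + dt + e. Substituting each data point gives a linear system:
  256a - 64b + 16c - 4d + e = -571
  16a - 8b + 4c - 2d + e = -25
  16a + 8b + 4c + 2d + e = -61
  81a + 27b + 9c + 3d + e = -305
  1296a + 216b + 36c + 6d + e = -4481
Solving the system yields a = -3, b = -3, c = 1, d = 3, e = 1.
So h(t) = -3t^4 - 3t^3 + t^2 + 3t + 1.
The leading coefficient is -3.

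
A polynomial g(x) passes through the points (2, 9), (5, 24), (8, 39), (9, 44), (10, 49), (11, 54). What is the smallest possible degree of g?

Divided differences on the nodes 2, 5, 8, 9, 10, 11:
  order 0: 9  24  39  44  49  54
  order 1: 5  5  5  5  5
  order 2: 0  0  0  0
  order 3: 0  0  0
  order 4: 0  0
  order 5: 0
The order-1 divided differences are all 5 (nonzero) and every higher order vanishes, so the data lies on a polynomial of degree exactly 1.

1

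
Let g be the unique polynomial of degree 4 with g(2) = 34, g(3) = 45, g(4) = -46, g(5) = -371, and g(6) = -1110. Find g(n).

g(n) = -2n^4 + 6n^3 + 5n^2 + 2n - 6

Write g(n) = an^4 + bn^3 + cn^2 + dn + e. Substituting each data point gives a linear system:
  16a + 8b + 4c + 2d + e = 34
  81a + 27b + 9c + 3d + e = 45
  256a + 64b + 16c + 4d + e = -46
  625a + 125b + 25c + 5d + e = -371
  1296a + 216b + 36c + 6d + e = -1110
Solving the system yields a = -2, b = 6, c = 5, d = 2, e = -6.
So g(n) = -2n^4 + 6n^3 + 5n^2 + 2n - 6.
Check: g(4) = -46. ✓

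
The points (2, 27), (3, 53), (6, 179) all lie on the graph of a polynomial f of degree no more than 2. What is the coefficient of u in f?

6

Write f(u) = au^2 + bu + c. Substituting each data point gives a linear system:
  4a + 2b + c = 27
  9a + 3b + c = 53
  36a + 6b + c = 179
Solving the system yields a = 4, b = 6, c = -1.
So f(u) = 4u^2 + 6u - 1.
The coefficient of u is 6.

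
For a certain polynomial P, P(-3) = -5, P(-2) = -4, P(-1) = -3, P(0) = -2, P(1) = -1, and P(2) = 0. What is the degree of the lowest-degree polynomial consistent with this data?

1

Forward differences of the values at x = -3, -2, -1, 0, 1, 2:
  P  : -5  -4  -3  -2  -1  0
  Δ  : 1  1  1  1  1
  Δ^2: 0  0  0  0
  Δ^3: 0  0  0
  Δ^4: 0  0
  Δ^5: 0
The first differences are constant (1) and nonzero, while all higher differences vanish, so the minimal degree is 1.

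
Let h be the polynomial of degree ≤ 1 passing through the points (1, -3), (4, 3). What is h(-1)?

Write h(x) = ax + b. Substituting each data point gives a linear system:
  a + b = -3
  4a + b = 3
Solving the system yields a = 2, b = -5.
So h(x) = 2x - 5.
Then h(-1) = -7.

-7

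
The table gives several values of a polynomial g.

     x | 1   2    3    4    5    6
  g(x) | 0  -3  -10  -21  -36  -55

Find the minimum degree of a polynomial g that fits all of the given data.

2

Forward differences of the values at x = 1, 2, 3, 4, 5, 6:
  g  : 0  -3  -10  -21  -36  -55
  Δ  : -3  -7  -11  -15  -19
  Δ^2: -4  -4  -4  -4
  Δ^3: 0  0  0
  Δ^4: 0  0
  Δ^5: 0
The second differences are constant (-4) and nonzero, while all higher differences vanish, so the minimal degree is 2.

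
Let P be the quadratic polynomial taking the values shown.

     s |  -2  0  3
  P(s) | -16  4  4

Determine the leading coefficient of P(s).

Write P(s) = as^2 + bs + c. Substituting each data point gives a linear system:
  4a - 2b + c = -16
  c = 4
  9a + 3b + c = 4
Solving the system yields a = -2, b = 6, c = 4.
So P(s) = -2s^2 + 6s + 4.
The leading coefficient is -2.

-2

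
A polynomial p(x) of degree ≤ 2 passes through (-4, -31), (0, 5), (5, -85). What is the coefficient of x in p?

-3

Write p(x) = ax^2 + bx + c. Substituting each data point gives a linear system:
  16a - 4b + c = -31
  c = 5
  25a + 5b + c = -85
Solving the system yields a = -3, b = -3, c = 5.
So p(x) = -3x^2 - 3x + 5.
The coefficient of x is -3.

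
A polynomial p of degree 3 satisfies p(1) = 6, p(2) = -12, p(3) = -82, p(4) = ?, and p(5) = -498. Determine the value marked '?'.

-234

On equispaced nodes a degree-3 polynomial has vanishing fourth forward difference, so
  p(1) - 4·p(2) + 6·p(3) - 4·p(4) + p(5) = 0.
Substituting the known values and solving for p(4):
  -4·p(4) = 936
  p(4) = -234.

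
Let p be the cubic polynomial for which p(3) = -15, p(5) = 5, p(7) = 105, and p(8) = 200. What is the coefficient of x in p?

1

Write p(x) = ax^3 + bx^2 + cx + d. Substituting each data point gives a linear system:
  27a + 9b + 3c + d = -15
  125a + 25b + 5c + d = 5
  343a + 49b + 7c + d = 105
  512a + 64b + 8c + d = 200
Solving the system yields a = 1, b = -5, c = 1, d = 0.
So p(x) = x³ - 5x² + x.
The coefficient of x is 1.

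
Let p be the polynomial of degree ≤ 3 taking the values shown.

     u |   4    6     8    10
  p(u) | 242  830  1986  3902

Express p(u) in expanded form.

p(u) = 4u^3 - u^2 + 2

Using the Lagrange interpolation formula with nodes 4, 6, 8, 10:
  L_0(u) = (u - 6)(u - 8)(u - 10) / -48
  L_1(u) = (u - 4)(u - 8)(u - 10) / 16
  L_2(u) = (u - 4)(u - 6)(u - 10) / -16
  L_3(u) = (u - 4)(u - 6)(u - 8) / 48
Then p(u) = 242·L_0(u) + 830·L_1(u) + 1986·L_2(u) + 3902·L_3(u).
Expanding and collecting terms gives p(u) = 4u^3 - u^2 + 2.
Check: p(10) = 3902. ✓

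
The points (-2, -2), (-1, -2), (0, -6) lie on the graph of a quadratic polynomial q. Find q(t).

q(t) = -2t^2 - 6t - 6

Write q(t) = at^2 + bt + c. Substituting each data point gives a linear system:
  4a - 2b + c = -2
  a - b + c = -2
  c = -6
Solving the system yields a = -2, b = -6, c = -6.
So q(t) = -2t^2 - 6t - 6.
Check: q(-2) = -2. ✓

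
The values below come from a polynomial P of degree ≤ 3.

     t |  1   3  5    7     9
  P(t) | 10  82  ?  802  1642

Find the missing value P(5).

314

The 4 known points determine the degree-3 polynomial uniquely.
Write P(t) = at^3 + bt^2 + ct + d. Substituting each data point gives a linear system:
  a + b + c + d = 10
  27a + 9b + 3c + d = 82
  343a + 49b + 7c + d = 802
  729a + 81b + 9c + d = 1642
Solving the system yields a = 2, b = 2, c = 2, d = 4.
So P(t) = 2t^3 + 2t^2 + 2t + 4.
Then P(5) = 314.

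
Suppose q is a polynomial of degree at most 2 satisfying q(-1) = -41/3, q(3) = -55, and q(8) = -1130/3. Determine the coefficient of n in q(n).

Write q(n) = an^2 + bn + c. Substituting each data point gives a linear system:
  a - b + c = -41/3
  9a + 3b + c = -55
  64a + 8b + c = -1130/3
Solving the system yields a = -6, b = 5/3, c = -6.
So q(n) = -6n² + (5/3)n - 6.
The coefficient of n is 5/3.

5/3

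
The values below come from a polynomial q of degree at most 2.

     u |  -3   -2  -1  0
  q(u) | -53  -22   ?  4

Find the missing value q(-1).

-3

The 3 known points determine the degree-2 polynomial uniquely.
Write q(u) = au^2 + bu + c. Substituting each data point gives a linear system:
  9a - 3b + c = -53
  4a - 2b + c = -22
  c = 4
Solving the system yields a = -6, b = 1, c = 4.
So q(u) = -6u^2 + u + 4.
Then q(-1) = -3.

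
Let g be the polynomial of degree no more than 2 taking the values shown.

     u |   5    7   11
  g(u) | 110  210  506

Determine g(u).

Write g(u) = au^2 + bu + c. Substituting each data point gives a linear system:
  25a + 5b + c = 110
  49a + 7b + c = 210
  121a + 11b + c = 506
Solving the system yields a = 4, b = 2, c = 0.
So g(u) = 4u^2 + 2u.
Check: g(5) = 110. ✓

g(u) = 4u^2 + 2u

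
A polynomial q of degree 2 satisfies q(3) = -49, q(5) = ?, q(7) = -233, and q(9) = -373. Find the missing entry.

-125

The 3 known points determine the degree-2 polynomial uniquely.
Write q(u) = au^2 + bu + c. Substituting each data point gives a linear system:
  9a + 3b + c = -49
  49a + 7b + c = -233
  81a + 9b + c = -373
Solving the system yields a = -4, b = -6, c = 5.
So q(u) = -4u^2 - 6u + 5.
Then q(5) = -125.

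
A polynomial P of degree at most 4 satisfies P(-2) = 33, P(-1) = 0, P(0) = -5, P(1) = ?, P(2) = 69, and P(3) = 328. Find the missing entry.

0

On equispaced nodes a degree-4 polynomial has vanishing fifth forward difference, so
  - P(-2) + 5·P(-1) - 10·P(0) + 10·P(1) - 5·P(2) + P(3) = 0.
Substituting the known values and solving for P(1):
  10·P(1) = 0
  P(1) = 0.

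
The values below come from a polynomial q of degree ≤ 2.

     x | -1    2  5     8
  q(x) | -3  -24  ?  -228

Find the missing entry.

On equispaced nodes a degree-2 polynomial has vanishing third forward difference, so
  - q(-1) + 3·q(2) - 3·q(5) + q(8) = 0.
Substituting the known values and solving for q(5):
  -3·q(5) = 297
  q(5) = -99.

-99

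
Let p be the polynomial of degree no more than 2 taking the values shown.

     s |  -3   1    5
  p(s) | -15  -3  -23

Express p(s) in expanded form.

p(s) = -s^2 + s - 3

Write p(s) = as^2 + bs + c. Substituting each data point gives a linear system:
  9a - 3b + c = -15
  a + b + c = -3
  25a + 5b + c = -23
Solving the system yields a = -1, b = 1, c = -3.
So p(s) = -s² + s - 3.
Check: p(-3) = -15. ✓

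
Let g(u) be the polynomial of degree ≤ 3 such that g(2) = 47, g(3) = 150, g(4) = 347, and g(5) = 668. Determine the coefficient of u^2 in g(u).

Write g(u) = au^3 + bu^2 + cu + d. Substituting each data point gives a linear system:
  8a + 4b + 2c + d = 47
  27a + 9b + 3c + d = 150
  64a + 16b + 4c + d = 347
  125a + 25b + 5c + d = 668
Solving the system yields a = 5, b = 2, c = -2, d = 3.
So g(u) = 5u³ + 2u² - 2u + 3.
The coefficient of u^2 is 2.

2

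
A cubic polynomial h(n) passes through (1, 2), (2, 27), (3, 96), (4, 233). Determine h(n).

h(n) = 4n^3 - 2n^2 + 3n - 3

Using the Lagrange interpolation formula with nodes 1, 2, 3, 4:
  L_0(n) = (n - 2)(n - 3)(n - 4) / -6
  L_1(n) = (n - 1)(n - 3)(n - 4) / 2
  L_2(n) = (n - 1)(n - 2)(n - 4) / -2
  L_3(n) = (n - 1)(n - 2)(n - 3) / 6
Then h(n) = 2·L_0(n) + 27·L_1(n) + 96·L_2(n) + 233·L_3(n).
Expanding and collecting terms gives h(n) = 4n³ - 2n² + 3n - 3.
Check: h(2) = 27. ✓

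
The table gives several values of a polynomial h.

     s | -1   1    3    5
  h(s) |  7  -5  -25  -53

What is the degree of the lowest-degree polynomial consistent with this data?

Forward differences of the values at s = -1, 1, 3, 5:
  h  : 7  -5  -25  -53
  Δ  : -12  -20  -28
  Δ^2: -8  -8
  Δ^3: 0
The second differences are constant (-8) and nonzero, while all higher differences vanish, so the minimal degree is 2.

2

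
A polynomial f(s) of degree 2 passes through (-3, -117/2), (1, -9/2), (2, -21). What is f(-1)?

-15/2

Write f(s) = as^2 + bs + c. Substituting each data point gives a linear system:
  9a - 3b + c = -117/2
  a + b + c = -9/2
  4a + 2b + c = -21
Solving the system yields a = -6, b = 3/2, c = 0.
So f(s) = -6s² + (3/2)s.
Then f(-1) = -15/2.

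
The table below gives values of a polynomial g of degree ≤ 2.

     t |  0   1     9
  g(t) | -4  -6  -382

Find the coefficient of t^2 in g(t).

Write g(t) = at^2 + bt + c. Substituting each data point gives a linear system:
  c = -4
  a + b + c = -6
  81a + 9b + c = -382
Solving the system yields a = -5, b = 3, c = -4.
So g(t) = -5t^2 + 3t - 4.
The leading coefficient is -5.

-5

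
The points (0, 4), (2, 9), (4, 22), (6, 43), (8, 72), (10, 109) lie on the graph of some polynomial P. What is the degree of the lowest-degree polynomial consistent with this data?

Forward differences of the values at t = 0, 2, 4, 6, 8, 10:
  P  : 4  9  22  43  72  109
  Δ  : 5  13  21  29  37
  Δ^2: 8  8  8  8
  Δ^3: 0  0  0
  Δ^4: 0  0
  Δ^5: 0
The second differences are constant (8) and nonzero, while all higher differences vanish, so the minimal degree is 2.

2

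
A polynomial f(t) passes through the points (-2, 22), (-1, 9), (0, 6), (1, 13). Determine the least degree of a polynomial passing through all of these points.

Forward differences of the values at t = -2, -1, 0, 1:
  f  : 22  9  6  13
  Δ  : -13  -3  7
  Δ^2: 10  10
  Δ^3: 0
The second differences are constant (10) and nonzero, while all higher differences vanish, so the minimal degree is 2.

2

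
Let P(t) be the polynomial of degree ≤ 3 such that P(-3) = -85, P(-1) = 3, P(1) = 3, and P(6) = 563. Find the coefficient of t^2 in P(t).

-2

Write P(t) = at^3 + bt^2 + ct + d. Substituting each data point gives a linear system:
  -27a + 9b - 3c + d = -85
  -a + b - c + d = 3
  a + b + c + d = 3
  216a + 36b + 6c + d = 563
Solving the system yields a = 3, b = -2, c = -3, d = 5.
So P(t) = 3t³ - 2t² - 3t + 5.
The coefficient of t^2 is -2.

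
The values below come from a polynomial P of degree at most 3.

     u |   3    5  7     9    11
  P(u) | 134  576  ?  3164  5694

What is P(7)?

On equispaced nodes a degree-3 polynomial has vanishing fourth forward difference, so
  P(3) - 4·P(5) + 6·P(7) - 4·P(9) + P(11) = 0.
Substituting the known values and solving for P(7):
  6·P(7) = 9132
  P(7) = 1522.

1522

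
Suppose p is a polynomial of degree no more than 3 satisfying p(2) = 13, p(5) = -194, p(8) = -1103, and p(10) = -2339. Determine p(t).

p(t) = -3t^3 + 6t^2 + 6t + 1

Write p(t) = at^3 + bt^2 + ct + d. Substituting each data point gives a linear system:
  8a + 4b + 2c + d = 13
  125a + 25b + 5c + d = -194
  512a + 64b + 8c + d = -1103
  1000a + 100b + 10c + d = -2339
Solving the system yields a = -3, b = 6, c = 6, d = 1.
So p(t) = -3t^3 + 6t^2 + 6t + 1.
Check: p(5) = -194. ✓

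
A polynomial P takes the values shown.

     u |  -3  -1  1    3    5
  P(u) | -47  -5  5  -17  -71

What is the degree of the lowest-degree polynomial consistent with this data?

Forward differences of the values at u = -3, -1, 1, 3, 5:
  P  : -47  -5  5  -17  -71
  Δ  : 42  10  -22  -54
  Δ^2: -32  -32  -32
  Δ^3: 0  0
  Δ^4: 0
The second differences are constant (-32) and nonzero, while all higher differences vanish, so the minimal degree is 2.

2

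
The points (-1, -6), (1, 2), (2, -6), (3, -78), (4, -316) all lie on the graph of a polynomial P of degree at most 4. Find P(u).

Write P(u) = au^4 + bu^3 + cu^2 + du + e. Substituting each data point gives a linear system:
  a - b + c - d + e = -6
  a + b + c + d + e = 2
  16a + 8b + 4c + 2d + e = -6
  81a + 27b + 9c + 3d + e = -78
  256a + 64b + 16c + 4d + e = -316
Solving the system yields a = -2, b = 3, c = 0, d = 1, e = 0.
So P(u) = -2u⁴ + 3u³ + u.
Check: P(3) = -78. ✓

P(u) = -2u^4 + 3u^3 + u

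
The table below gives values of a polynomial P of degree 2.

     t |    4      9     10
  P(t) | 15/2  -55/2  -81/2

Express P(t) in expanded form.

Using the Lagrange interpolation formula with nodes 4, 9, 10:
  L_0(t) = (t - 9)(t - 10) / 30
  L_1(t) = (t - 4)(t - 10) / -5
  L_2(t) = (t - 4)(t - 9) / 6
Then P(t) = 15/2·L_0(t) - 55/2·L_1(t) - 81/2·L_2(t).
Expanding and collecting terms gives P(t) = -t² + 6t - 1/2.
Check: P(4) = 15/2. ✓

P(t) = -t^2 + 6t - 1/2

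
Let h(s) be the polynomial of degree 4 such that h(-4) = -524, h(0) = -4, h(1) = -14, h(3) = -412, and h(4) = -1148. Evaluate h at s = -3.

Write h(s) = as^4 + bs^3 + cs^2 + ds + e. Substituting each data point gives a linear system:
  256a - 64b + 16c - 4d + e = -524
  e = -4
  a + b + c + d + e = -14
  81a + 27b + 9c + 3d + e = -412
  256a + 64b + 16c + 4d + e = -1148
Solving the system yields a = -3, b = -5, c = -4, d = 2, e = -4.
So h(s) = -3s^4 - 5s^3 - 4s^2 + 2s - 4.
Then h(-3) = -154.

-154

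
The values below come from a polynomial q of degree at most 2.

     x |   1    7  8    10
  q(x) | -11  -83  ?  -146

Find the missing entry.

-102

The 3 known points determine the degree-2 polynomial uniquely.
Write q(x) = ax^2 + bx + c. Substituting each data point gives a linear system:
  a + b + c = -11
  49a + 7b + c = -83
  100a + 10b + c = -146
Solving the system yields a = -1, b = -4, c = -6.
So q(x) = -x^2 - 4x - 6.
Then q(8) = -102.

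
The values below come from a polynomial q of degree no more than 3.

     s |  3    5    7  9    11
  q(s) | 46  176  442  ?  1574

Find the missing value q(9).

892

On equispaced nodes a degree-3 polynomial has vanishing fourth forward difference, so
  q(3) - 4·q(5) + 6·q(7) - 4·q(9) + q(11) = 0.
Substituting the known values and solving for q(9):
  -4·q(9) = -3568
  q(9) = 892.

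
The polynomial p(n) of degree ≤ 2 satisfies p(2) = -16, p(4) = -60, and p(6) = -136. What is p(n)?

Using the Lagrange interpolation formula with nodes 2, 4, 6:
  L_0(n) = (n - 4)(n - 6) / 8
  L_1(n) = (n - 2)(n - 6) / -4
  L_2(n) = (n - 2)(n - 4) / 8
Then p(n) = -16·L_0(n) - 60·L_1(n) - 136·L_2(n).
Expanding and collecting terms gives p(n) = -4n² + 2n - 4.
Check: p(6) = -136. ✓

p(n) = -4n^2 + 2n - 4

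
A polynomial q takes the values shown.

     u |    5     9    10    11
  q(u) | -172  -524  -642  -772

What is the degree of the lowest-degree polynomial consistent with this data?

2

Divided differences on the nodes 5, 9, 10, 11:
  order 0: -172  -524  -642  -772
  order 1: -88  -118  -130
  order 2: -6  -6
  order 3: 0
The order-2 divided differences are all -6 (nonzero) and every higher order vanishes, so the data lies on a polynomial of degree exactly 2.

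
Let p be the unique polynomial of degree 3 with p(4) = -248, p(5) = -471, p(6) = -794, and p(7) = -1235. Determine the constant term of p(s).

4

Write p(s) = as^3 + bs^2 + cs + d. Substituting each data point gives a linear system:
  64a + 16b + 4c + d = -248
  125a + 25b + 5c + d = -471
  216a + 36b + 6c + d = -794
  343a + 49b + 7c + d = -1235
Solving the system yields a = -3, b = -5, c = 5, d = 4.
So p(s) = -3s³ - 5s² + 5s + 4.
The constant term is 4.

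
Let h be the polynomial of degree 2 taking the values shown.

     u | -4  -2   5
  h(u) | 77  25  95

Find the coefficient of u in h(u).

-2

Write h(u) = au^2 + bu + c. Substituting each data point gives a linear system:
  16a - 4b + c = 77
  4a - 2b + c = 25
  25a + 5b + c = 95
Solving the system yields a = 4, b = -2, c = 5.
So h(u) = 4u² - 2u + 5.
The coefficient of u is -2.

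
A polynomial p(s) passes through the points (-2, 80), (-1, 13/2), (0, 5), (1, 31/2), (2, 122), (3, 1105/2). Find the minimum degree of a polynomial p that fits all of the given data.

4

Forward differences of the values at s = -2, -1, 0, 1, 2, 3:
  p  : 80  13/2  5  31/2  122  1105/2
  Δ  : -147/2  -3/2  21/2  213/2  861/2
  Δ^2: 72  12  96  324
  Δ^3: -60  84  228
  Δ^4: 144  144
  Δ^5: 0
The fourth differences are constant (144) and nonzero, while all higher differences vanish, so the minimal degree is 4.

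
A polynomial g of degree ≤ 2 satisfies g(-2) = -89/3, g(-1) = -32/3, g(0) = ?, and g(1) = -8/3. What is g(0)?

-5/3

The 3 known points determine the degree-2 polynomial uniquely.
Write g(t) = at^2 + bt + c. Substituting each data point gives a linear system:
  4a - 2b + c = -89/3
  a - b + c = -32/3
  a + b + c = -8/3
Solving the system yields a = -5, b = 4, c = -5/3.
So g(t) = -5t² + 4t - 5/3.
Then g(0) = -5/3.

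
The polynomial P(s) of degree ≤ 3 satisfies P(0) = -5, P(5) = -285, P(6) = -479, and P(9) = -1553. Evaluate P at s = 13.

-4581

Write P(s) = as^3 + bs^2 + cs + d. Substituting each data point gives a linear system:
  d = -5
  125a + 25b + 5c + d = -285
  216a + 36b + 6c + d = -479
  729a + 81b + 9c + d = -1553
Solving the system yields a = -2, b = -1, c = -1, d = -5.
So P(s) = -2s³ - s² - s - 5.
Then P(13) = -4581.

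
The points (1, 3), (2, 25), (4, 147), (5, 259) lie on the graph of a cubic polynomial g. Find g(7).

Write g(n) = an^3 + bn^2 + cn + d. Substituting each data point gives a linear system:
  a + b + c + d = 3
  8a + 4b + 2c + d = 25
  64a + 16b + 4c + d = 147
  125a + 25b + 5c + d = 259
Solving the system yields a = 1, b = 6, c = -3, d = -1.
So g(n) = n³ + 6n² - 3n - 1.
Then g(7) = 615.

615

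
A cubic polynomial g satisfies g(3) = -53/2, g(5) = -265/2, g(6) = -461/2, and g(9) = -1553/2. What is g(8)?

-1093/2

Write g(u) = au^3 + bu^2 + cu + d. Substituting each data point gives a linear system:
  27a + 9b + 3c + d = -53/2
  125a + 25b + 5c + d = -265/2
  216a + 36b + 6c + d = -461/2
  729a + 81b + 9c + d = -1553/2
Solving the system yields a = -1, b = -1, c = 4, d = -5/2.
So g(u) = -u³ - u² + 4u - 5/2.
Then g(8) = -1093/2.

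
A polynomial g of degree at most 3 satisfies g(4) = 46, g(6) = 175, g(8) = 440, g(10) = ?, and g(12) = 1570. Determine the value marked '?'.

889

On equispaced nodes a degree-3 polynomial has vanishing fourth forward difference, so
  g(4) - 4·g(6) + 6·g(8) - 4·g(10) + g(12) = 0.
Substituting the known values and solving for g(10):
  -4·g(10) = -3556
  g(10) = 889.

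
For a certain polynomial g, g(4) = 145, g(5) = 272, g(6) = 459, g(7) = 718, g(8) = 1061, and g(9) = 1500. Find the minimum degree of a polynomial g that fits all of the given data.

Forward differences of the values at n = 4, 5, 6, 7, 8, 9:
  g  : 145  272  459  718  1061  1500
  Δ  : 127  187  259  343  439
  Δ^2: 60  72  84  96
  Δ^3: 12  12  12
  Δ^4: 0  0
  Δ^5: 0
The third differences are constant (12) and nonzero, while all higher differences vanish, so the minimal degree is 3.

3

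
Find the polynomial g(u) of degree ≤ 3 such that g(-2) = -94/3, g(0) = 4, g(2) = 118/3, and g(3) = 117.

g(u) = 4u^3 + (5/3)u + 4

Write g(u) = au^3 + bu^2 + cu + d. Substituting each data point gives a linear system:
  -8a + 4b - 2c + d = -94/3
  d = 4
  8a + 4b + 2c + d = 118/3
  27a + 9b + 3c + d = 117
Solving the system yields a = 4, b = 0, c = 5/3, d = 4.
So g(u) = 4u^3 + (5/3)u + 4.
Check: g(0) = 4. ✓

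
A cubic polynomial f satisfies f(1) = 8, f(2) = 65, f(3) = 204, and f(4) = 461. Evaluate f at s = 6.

1473

Using the Lagrange interpolation formula with nodes 1, 2, 3, 4:
  L_0(s) = (s - 2)(s - 3)(s - 4) / -6
  L_1(s) = (s - 1)(s - 3)(s - 4) / 2
  L_2(s) = (s - 1)(s - 2)(s - 4) / -2
  L_3(s) = (s - 1)(s - 2)(s - 3) / 6
Then f(s) = 8·L_0(s) + 65·L_1(s) + 204·L_2(s) + 461·L_3(s).
Expanding and collecting terms gives f(s) = 6s³ + 5s² - 3.
Evaluating at s = 6: f(6) = 1473.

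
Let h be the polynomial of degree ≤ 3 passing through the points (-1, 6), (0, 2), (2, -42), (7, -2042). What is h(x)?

Write h(x) = ax^3 + bx^2 + cx + d. Substituting each data point gives a linear system:
  -a + b - c + d = 6
  d = 2
  8a + 4b + 2c + d = -42
  343a + 49b + 7c + d = -2042
Solving the system yields a = -6, b = 0, c = 2, d = 2.
So h(x) = -6x^3 + 2x + 2.
Check: h(2) = -42. ✓

h(x) = -6x^3 + 2x + 2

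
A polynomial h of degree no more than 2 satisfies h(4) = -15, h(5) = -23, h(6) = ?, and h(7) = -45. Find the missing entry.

The 3 known points determine the degree-2 polynomial uniquely.
Write h(x) = ax^2 + bx + c. Substituting each data point gives a linear system:
  16a + 4b + c = -15
  25a + 5b + c = -23
  49a + 7b + c = -45
Solving the system yields a = -1, b = 1, c = -3.
So h(x) = -x^2 + x - 3.
Then h(6) = -33.

-33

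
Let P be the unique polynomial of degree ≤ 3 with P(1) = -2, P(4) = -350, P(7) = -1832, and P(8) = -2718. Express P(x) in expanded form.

Write P(x) = ax^3 + bx^2 + cx + d. Substituting each data point gives a linear system:
  a + b + c + d = -2
  64a + 16b + 4c + d = -350
  343a + 49b + 7c + d = -1832
  512a + 64b + 8c + d = -2718
Solving the system yields a = -5, b = -3, c = 4, d = 2.
So P(x) = -5x^3 - 3x^2 + 4x + 2.
Check: P(8) = -2718. ✓

P(x) = -5x^3 - 3x^2 + 4x + 2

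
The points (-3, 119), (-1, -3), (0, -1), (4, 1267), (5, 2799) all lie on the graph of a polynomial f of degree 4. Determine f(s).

Write f(s) = as^4 + bs^3 + cs^2 + ds + e. Substituting each data point gives a linear system:
  81a - 27b + 9c - 3d + e = 119
  a - b + c - d + e = -3
  e = -1
  256a + 64b + 16c + 4d + e = 1267
  625a + 125b + 25c + 5d + e = 2799
Solving the system yields a = 3, b = 6, c = 6, d = 5, e = -1.
So f(s) = 3s^4 + 6s^3 + 6s^2 + 5s - 1.
Check: f(-1) = -3. ✓

f(s) = 3s^4 + 6s^3 + 6s^2 + 5s - 1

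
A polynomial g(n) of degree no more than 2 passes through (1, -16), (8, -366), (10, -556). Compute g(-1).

Using the Lagrange interpolation formula with nodes 1, 8, 10:
  L_0(n) = (n - 8)(n - 10) / 63
  L_1(n) = (n - 1)(n - 10) / -14
  L_2(n) = (n - 1)(n - 8) / 18
Then g(n) = -16·L_0(n) - 366·L_1(n) - 556·L_2(n).
Expanding and collecting terms gives g(n) = -5n² - 5n - 6.
Evaluating at n = -1: g(-1) = -6.

-6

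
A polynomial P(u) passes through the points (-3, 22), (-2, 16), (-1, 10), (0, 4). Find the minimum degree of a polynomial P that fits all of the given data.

Forward differences of the values at u = -3, -2, -1, 0:
  P  : 22  16  10  4
  Δ  : -6  -6  -6
  Δ^2: 0  0
  Δ^3: 0
The first differences are constant (-6) and nonzero, while all higher differences vanish, so the minimal degree is 1.

1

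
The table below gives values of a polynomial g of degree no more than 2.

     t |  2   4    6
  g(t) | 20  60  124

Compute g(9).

Using the Lagrange interpolation formula with nodes 2, 4, 6:
  L_0(t) = (t - 4)(t - 6) / 8
  L_1(t) = (t - 2)(t - 6) / -4
  L_2(t) = (t - 2)(t - 4) / 8
Then g(t) = 20·L_0(t) + 60·L_1(t) + 124·L_2(t).
Expanding and collecting terms gives g(t) = 3t^2 + 2t + 4.
Evaluating at t = 9: g(9) = 265.

265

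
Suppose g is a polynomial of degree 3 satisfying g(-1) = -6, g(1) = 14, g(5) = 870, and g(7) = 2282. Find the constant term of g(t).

0

Write g(t) = at^3 + bt^2 + ct + d. Substituting each data point gives a linear system:
  -a + b - c + d = -6
  a + b + c + d = 14
  125a + 25b + 5c + d = 870
  343a + 49b + 7c + d = 2282
Solving the system yields a = 6, b = 4, c = 4, d = 0.
So g(t) = 6t^3 + 4t^2 + 4t.
The constant term is 0.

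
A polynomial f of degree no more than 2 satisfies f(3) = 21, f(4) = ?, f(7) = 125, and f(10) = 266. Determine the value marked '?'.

38

The 3 known points determine the degree-2 polynomial uniquely.
Write f(n) = an^2 + bn + c. Substituting each data point gives a linear system:
  9a + 3b + c = 21
  49a + 7b + c = 125
  100a + 10b + c = 266
Solving the system yields a = 3, b = -4, c = 6.
So f(n) = 3n² - 4n + 6.
Then f(4) = 38.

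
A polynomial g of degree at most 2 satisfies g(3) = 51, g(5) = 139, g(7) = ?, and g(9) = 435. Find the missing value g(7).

267

On equispaced nodes a degree-2 polynomial has vanishing third forward difference, so
  - g(3) + 3·g(5) - 3·g(7) + g(9) = 0.
Substituting the known values and solving for g(7):
  -3·g(7) = -801
  g(7) = 267.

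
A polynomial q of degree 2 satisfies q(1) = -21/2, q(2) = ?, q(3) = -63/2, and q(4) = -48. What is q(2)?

-19

The 3 known points determine the degree-2 polynomial uniquely.
Write q(s) = as^2 + bs + c. Substituting each data point gives a linear system:
  a + b + c = -21/2
  9a + 3b + c = -63/2
  16a + 4b + c = -48
Solving the system yields a = -2, b = -5/2, c = -6.
So q(s) = -2s² - (5/2)s - 6.
Then q(2) = -19.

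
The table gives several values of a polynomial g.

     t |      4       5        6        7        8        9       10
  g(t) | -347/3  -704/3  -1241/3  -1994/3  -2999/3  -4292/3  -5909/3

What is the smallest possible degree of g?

Forward differences of the values at t = 4, 5, 6, 7, 8, 9, 10:
  g  : -347/3  -704/3  -1241/3  -1994/3  -2999/3  -4292/3  -5909/3
  Δ  : -119  -179  -251  -335  -431  -539
  Δ^2: -60  -72  -84  -96  -108
  Δ^3: -12  -12  -12  -12
  Δ^4: 0  0  0
  Δ^5: 0  0
  Δ^6: 0
The third differences are constant (-12) and nonzero, while all higher differences vanish, so the minimal degree is 3.

3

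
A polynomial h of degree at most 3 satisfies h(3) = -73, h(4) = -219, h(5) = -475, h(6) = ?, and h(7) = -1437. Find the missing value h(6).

-871

On equispaced nodes a degree-3 polynomial has vanishing fourth forward difference, so
  h(3) - 4·h(4) + 6·h(5) - 4·h(6) + h(7) = 0.
Substituting the known values and solving for h(6):
  -4·h(6) = 3484
  h(6) = -871.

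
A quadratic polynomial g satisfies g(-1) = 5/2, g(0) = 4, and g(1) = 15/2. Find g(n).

Write g(n) = an^2 + bn + c. Substituting each data point gives a linear system:
  a - b + c = 5/2
  c = 4
  a + b + c = 15/2
Solving the system yields a = 1, b = 5/2, c = 4.
So g(n) = n^2 + (5/2)n + 4.
Check: g(0) = 4. ✓

g(n) = n^2 + (5/2)n + 4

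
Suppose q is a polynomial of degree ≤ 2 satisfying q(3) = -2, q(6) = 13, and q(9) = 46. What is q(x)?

Using the Lagrange interpolation formula with nodes 3, 6, 9:
  L_0(x) = (x - 6)(x - 9) / 18
  L_1(x) = (x - 3)(x - 9) / -9
  L_2(x) = (x - 3)(x - 6) / 18
Then q(x) = -2·L_0(x) + 13·L_1(x) + 46·L_2(x).
Expanding and collecting terms gives q(x) = x^2 - 4x + 1.
Check: q(6) = 13. ✓

q(x) = x^2 - 4x + 1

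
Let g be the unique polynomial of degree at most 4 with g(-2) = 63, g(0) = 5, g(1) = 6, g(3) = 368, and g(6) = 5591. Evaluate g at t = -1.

Write g(t) = at^4 + bt^3 + ct^2 + dt + e. Substituting each data point gives a linear system:
  16a - 8b + 4c - 2d + e = 63
  e = 5
  a + b + c + d + e = 6
  81a + 27b + 9c + 3d + e = 368
  1296a + 216b + 36c + 6d + e = 5591
Solving the system yields a = 4, b = 2, c = 0, d = -5, e = 5.
So g(t) = 4t⁴ + 2t³ - 5t + 5.
Then g(-1) = 12.

12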